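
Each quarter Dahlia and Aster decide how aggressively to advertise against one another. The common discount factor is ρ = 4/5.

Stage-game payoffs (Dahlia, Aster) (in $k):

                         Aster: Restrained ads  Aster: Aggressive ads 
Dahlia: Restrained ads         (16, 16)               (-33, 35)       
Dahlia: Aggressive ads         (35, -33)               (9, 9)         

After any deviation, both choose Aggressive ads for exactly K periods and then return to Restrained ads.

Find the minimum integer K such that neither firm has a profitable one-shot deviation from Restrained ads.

No profitable deviation requires (16−9)(ρ+…+ρ^K) ≥ 35−16, i.e. ρ+…+ρ^K ≥ 19/7 ≈ 2.7143.
With ρ = 4/5, the partial sums are K=1: 0.8000, K=2: 1.4400, K=3: 1.9520, K=4: 2.3616, K=5: 2.6893, K=6: 2.9514.
K = 6 is the first length at which the sum reaches 2.7143.

6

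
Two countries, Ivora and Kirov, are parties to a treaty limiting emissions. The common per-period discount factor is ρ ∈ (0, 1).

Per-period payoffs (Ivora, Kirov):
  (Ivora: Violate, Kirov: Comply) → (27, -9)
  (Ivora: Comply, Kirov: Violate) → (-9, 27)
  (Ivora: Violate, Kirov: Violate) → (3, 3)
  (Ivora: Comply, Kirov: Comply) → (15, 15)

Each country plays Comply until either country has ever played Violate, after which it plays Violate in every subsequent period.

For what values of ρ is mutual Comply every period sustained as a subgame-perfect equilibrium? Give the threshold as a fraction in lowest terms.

Under grim trigger the critical discount factor is (T−C)/(T−P) with T = 27, C = 15, P = 3.
ρ* = (27−15)/(27−3) = 12/24 = 1/2.

1/2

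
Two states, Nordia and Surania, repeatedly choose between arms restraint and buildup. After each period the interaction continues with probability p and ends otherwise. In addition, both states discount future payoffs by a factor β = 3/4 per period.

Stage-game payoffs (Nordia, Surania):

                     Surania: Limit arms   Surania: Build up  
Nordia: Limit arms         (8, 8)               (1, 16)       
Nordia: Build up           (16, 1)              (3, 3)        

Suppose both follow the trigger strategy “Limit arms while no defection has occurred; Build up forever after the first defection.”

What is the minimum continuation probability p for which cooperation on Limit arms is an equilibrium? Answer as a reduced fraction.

With continuation probability p and discount β, the effective per-period discount factor is βp.
Grim-trigger IC: βp ≥ (16−8)/(16−3) = 8/13.
So p ≥ (8/13)/(3/4) = 32/39.

32/39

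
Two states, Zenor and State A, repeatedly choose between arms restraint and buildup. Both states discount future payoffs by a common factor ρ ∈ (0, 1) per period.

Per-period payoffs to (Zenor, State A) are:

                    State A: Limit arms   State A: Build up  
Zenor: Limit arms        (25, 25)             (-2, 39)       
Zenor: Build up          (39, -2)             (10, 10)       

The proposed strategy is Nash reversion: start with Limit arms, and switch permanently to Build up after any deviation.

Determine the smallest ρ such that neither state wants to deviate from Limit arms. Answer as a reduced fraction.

Under grim trigger the critical discount factor is (T−C)/(T−P) with T = 39, C = 25, P = 10.
ρ* = (39−25)/(39−10) = 14/29.

14/29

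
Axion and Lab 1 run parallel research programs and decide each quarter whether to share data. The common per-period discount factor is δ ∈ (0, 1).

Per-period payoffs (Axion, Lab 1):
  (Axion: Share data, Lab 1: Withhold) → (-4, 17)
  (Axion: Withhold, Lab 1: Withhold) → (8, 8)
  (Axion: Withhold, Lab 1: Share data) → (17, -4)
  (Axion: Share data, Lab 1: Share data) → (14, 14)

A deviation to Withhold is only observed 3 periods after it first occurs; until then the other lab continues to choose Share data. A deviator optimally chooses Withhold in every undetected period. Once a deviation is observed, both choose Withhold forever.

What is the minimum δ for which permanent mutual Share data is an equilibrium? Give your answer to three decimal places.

A deviator earns 17 for 3 periods, then 8 forever; cooperating earns 14 forever. Multiplying the IC by (1−δ):
14 ≥ 17(1−δ^3) + 8δ^3, so 9·δ^3 ≥ 3 and δ^3 ≥ 1/3.
δ ≥ (1/3)^(1/3) ≈ 0.693.

0.693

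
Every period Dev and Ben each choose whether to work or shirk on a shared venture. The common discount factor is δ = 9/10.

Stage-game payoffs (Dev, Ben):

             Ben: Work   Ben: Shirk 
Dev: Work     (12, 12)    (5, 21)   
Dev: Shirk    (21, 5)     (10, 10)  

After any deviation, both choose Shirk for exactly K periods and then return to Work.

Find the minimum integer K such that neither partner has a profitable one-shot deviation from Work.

7

Need Σ_{k=1}^{K} δ^k ≥ (21−12)/(12−10) = 4.5000 at δ = 9/10.
At K = 6 the sum is 4.2170 < 4.5000; at K = 7 it is 4.6953 ≥ 4.5000.
So the minimum punishment length is K = 7.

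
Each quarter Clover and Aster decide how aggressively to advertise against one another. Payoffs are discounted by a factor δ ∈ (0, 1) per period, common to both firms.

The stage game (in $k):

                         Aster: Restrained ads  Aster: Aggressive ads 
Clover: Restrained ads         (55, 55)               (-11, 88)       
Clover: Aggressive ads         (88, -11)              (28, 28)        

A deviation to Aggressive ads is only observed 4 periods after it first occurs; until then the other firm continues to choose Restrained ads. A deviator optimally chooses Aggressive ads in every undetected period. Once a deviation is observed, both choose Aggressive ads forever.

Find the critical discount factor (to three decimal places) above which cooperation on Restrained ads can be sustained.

The best deviation is to choose Aggressive ads for all 4 undetected periods, earning 88 each, then 28 forever once detected.
Deviation value: 88(1−δ^4)/(1−δ) + 28δ^4/(1−δ); cooperation value: 55/(1−δ).
IC: 55 ≥ 88(1−δ^4) + 28δ^4 = 88 − 60δ^4.
So δ^4 ≥ 33/60 = 11/20, giving δ ≥ (11/20)^(1/4) ≈ 0.861.

0.861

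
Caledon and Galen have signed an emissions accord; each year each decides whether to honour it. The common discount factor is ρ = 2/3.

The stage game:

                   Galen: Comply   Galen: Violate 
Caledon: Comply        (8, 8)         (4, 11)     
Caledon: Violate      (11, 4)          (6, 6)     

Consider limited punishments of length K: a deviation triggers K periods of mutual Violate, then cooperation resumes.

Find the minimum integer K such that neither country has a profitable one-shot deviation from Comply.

4

IC: ρ(1−ρ^K)/(1−ρ) ≥ (11−8)/(8−6) = 3/2.
With ρ = 2/3: need 1 − ρ^K ≥ 3/2·(1−2/3)/(2/3), i.e. ρ^K ≤ 0.2500.
Since (2/3)^3 = 0.2963 and (2/3)^4 = 0.1975, the smallest such K is 4.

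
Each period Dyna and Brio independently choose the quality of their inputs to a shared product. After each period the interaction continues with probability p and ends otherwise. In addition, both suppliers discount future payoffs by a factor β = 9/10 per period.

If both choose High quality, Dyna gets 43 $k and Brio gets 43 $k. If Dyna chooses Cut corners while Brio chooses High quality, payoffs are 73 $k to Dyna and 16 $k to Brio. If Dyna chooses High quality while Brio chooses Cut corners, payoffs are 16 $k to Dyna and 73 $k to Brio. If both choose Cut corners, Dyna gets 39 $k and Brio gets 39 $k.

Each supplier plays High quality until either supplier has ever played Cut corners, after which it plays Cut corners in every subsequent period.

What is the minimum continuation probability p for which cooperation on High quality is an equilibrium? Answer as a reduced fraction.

Expected continuation weight on next period's payoff is β·p = 9/10·p, which plays the role of the discount factor.
Cooperation requires 9/10·p ≥ (73−43)/(73−39) = 15/17, hence p ≥ 50/51.

50/51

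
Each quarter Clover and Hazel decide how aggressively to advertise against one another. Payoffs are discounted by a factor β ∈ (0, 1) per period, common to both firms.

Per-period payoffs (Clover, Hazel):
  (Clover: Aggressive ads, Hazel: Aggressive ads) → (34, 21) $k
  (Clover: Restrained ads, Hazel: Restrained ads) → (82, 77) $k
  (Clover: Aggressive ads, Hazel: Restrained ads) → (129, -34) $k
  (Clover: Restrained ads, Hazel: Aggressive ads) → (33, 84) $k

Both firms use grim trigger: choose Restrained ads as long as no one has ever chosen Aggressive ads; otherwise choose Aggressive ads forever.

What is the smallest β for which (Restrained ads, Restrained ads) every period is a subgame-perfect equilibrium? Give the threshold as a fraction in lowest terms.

Clover's threshold: (129−82)/(129−34) = 47/95.
Hazel's threshold: (84−77)/(84−21) = 1/9.
47/95 > 1/9, so Clover binds and β* = 47/95.

47/95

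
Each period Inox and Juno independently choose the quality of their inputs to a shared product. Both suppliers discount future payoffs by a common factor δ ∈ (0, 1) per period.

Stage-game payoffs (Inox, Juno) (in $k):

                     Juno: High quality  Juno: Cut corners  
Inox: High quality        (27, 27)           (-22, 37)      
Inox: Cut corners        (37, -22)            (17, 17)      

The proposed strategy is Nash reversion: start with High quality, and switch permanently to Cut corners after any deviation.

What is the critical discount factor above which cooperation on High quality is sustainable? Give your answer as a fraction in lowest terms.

1/2

Cooperation forever yields 27 each period: 27/(1−δ).
Deviating yields 37 once, then 17 forever: 37 + 17δ/(1−δ).
No profitable deviation requires 27/(1−δ) ≥ 37 + 17δ/(1−δ).
Multiplying by (1−δ): 27 ≥ 37(1−δ) + 17δ = 37 − 20δ.
So 20δ ≥ 10, i.e. δ ≥ 10/20 = 1/2.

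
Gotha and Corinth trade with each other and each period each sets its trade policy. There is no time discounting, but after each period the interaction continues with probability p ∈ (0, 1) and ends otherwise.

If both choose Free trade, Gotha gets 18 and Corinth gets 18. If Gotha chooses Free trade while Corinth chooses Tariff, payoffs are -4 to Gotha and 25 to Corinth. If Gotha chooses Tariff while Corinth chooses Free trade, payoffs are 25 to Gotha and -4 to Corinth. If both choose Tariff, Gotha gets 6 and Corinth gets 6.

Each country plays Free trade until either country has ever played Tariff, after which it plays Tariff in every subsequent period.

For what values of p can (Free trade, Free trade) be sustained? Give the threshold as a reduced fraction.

7/19

Expected cooperation value is 18 + p·18 + p²·18 + … = 18/(1−p); deviation gives 25 + p·6/(1−p).
18 ≥ 25(1−p) + 6p ⇒ 19p ≥ 7 ⇒ p ≥ 7/19.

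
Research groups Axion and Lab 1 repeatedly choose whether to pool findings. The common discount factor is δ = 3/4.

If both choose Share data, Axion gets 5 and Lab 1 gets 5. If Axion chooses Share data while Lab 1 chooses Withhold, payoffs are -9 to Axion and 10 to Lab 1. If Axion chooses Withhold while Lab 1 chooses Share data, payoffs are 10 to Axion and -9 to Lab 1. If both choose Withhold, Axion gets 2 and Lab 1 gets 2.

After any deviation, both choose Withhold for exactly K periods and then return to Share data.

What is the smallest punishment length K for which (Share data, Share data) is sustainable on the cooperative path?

3

IC: δ(1−δ^K)/(1−δ) ≥ (10−5)/(5−2) = 5/3.
With δ = 3/4: need 1 − δ^K ≥ 5/3·(1−3/4)/(3/4), i.e. δ^K ≤ 0.4444.
Since (3/4)^2 = 0.5625 and (3/4)^3 = 0.4219, the smallest such K is 3.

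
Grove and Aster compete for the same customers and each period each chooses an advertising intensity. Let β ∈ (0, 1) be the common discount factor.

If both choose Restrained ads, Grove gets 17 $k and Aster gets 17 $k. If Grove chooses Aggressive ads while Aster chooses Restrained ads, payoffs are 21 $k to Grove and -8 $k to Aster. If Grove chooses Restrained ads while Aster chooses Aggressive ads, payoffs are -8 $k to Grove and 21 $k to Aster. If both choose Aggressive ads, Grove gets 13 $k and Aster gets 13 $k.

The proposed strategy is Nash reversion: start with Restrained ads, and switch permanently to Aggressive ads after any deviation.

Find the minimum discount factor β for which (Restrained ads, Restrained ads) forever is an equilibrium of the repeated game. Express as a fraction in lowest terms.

Under grim trigger the critical discount factor is (T−C)/(T−P) with T = 21, C = 17, P = 13.
β* = (21−17)/(21−13) = 4/8 = 1/2.

1/2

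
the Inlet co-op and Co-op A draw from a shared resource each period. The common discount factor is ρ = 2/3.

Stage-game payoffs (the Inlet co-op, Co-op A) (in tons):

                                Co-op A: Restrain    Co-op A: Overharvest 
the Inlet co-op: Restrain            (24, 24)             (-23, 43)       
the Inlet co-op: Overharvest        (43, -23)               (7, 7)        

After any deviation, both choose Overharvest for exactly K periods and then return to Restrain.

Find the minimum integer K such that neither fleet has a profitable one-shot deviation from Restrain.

3

IC: ρ(1−ρ^K)/(1−ρ) ≥ (43−24)/(24−7) = 19/17.
With ρ = 2/3: need 1 − ρ^K ≥ 19/17·(1−2/3)/(2/3), i.e. ρ^K ≤ 0.4412.
Since (2/3)^2 = 0.4444 and (2/3)^3 = 0.2963, the smallest such K is 3.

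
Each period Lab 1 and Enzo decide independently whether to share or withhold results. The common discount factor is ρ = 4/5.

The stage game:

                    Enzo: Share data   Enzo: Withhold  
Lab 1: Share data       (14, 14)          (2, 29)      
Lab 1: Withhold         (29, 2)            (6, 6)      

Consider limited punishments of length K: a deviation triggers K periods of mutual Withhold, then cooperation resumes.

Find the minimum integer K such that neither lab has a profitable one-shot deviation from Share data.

Need Σ_{k=1}^{K} ρ^k ≥ (29−14)/(14−6) = 1.8750 at ρ = 4/5.
At K = 2 the sum is 1.4400 < 1.8750; at K = 3 it is 1.9520 ≥ 1.8750.
So the minimum punishment length is K = 3.

3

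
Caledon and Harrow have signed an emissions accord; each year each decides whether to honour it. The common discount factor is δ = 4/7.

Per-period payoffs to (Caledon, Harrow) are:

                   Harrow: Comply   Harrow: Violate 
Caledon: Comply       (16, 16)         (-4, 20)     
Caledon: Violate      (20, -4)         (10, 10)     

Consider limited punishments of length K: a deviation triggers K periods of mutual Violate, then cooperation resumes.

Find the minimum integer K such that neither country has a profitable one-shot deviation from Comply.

2

IC: δ(1−δ^K)/(1−δ) ≥ (20−16)/(16−10) = 2/3.
With δ = 4/7: need 1 − δ^K ≥ 2/3·(1−4/7)/(4/7), i.e. δ^K ≤ 0.5000.
Since (4/7)^1 = 0.5714 and (4/7)^2 = 0.3265, the smallest such K is 2.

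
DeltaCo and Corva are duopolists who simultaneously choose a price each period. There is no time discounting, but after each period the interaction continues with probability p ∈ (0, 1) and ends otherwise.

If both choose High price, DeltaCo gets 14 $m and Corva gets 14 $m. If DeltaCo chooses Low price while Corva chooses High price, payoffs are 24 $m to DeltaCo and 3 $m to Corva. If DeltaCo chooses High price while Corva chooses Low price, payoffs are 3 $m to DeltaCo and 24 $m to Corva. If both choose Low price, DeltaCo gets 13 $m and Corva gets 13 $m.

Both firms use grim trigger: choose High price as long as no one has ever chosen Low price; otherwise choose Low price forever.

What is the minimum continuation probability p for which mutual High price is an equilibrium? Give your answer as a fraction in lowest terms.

10/11

With no time discounting, the continuation probability p plays the role of the discount factor.
Grim-trigger IC: 14/(1−p) ≥ 24 + 13p/(1−p) ⇒ p ≥ (24−14)/(24−13) = 10/11.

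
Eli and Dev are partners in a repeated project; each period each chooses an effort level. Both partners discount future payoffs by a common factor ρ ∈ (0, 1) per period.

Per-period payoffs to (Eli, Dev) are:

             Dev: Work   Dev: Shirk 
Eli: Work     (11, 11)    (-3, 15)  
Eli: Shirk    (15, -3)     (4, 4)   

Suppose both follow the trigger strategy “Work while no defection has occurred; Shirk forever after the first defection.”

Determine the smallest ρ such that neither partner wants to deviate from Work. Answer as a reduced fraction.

One-period gain from deviating is 15 − 11 = 4. The loss is 11 − 4 = 7 in every subsequent period, with present value 7·ρ/(1−ρ).
Deviation is unprofitable when 7·ρ/(1−ρ) ≥ 4, i.e. ρ/(1−ρ) ≥ 4/7.
Equivalently ρ ≥ 4/(4+7) = 4/11.

4/11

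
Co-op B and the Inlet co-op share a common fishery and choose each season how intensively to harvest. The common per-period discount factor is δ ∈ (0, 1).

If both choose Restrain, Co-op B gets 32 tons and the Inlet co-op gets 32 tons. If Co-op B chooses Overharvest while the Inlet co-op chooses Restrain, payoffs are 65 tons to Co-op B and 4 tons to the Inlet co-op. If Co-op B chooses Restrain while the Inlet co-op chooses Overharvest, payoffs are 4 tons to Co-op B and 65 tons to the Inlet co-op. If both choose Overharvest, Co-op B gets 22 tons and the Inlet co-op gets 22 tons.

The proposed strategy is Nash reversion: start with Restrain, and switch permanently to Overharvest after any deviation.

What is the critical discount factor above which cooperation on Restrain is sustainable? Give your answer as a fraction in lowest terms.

33/43

32/(1−δ) ≥ 65 + 22δ/(1−δ)
32 ≥ 65 − 43δ
δ ≥ 33/43.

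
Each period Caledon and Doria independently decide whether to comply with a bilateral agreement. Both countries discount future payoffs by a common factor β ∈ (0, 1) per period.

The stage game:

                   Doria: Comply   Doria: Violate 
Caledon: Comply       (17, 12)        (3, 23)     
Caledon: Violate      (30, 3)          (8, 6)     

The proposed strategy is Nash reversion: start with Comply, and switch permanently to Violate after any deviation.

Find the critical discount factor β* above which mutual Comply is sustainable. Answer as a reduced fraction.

For Caledon: deviation gain 30−17 = 13, per-period punishment loss 17−8 = 9. IC gives β ≥ 13/22.
For Doria: gain 11, loss 6 per period, so β ≥ 11/17.
The tighter constraint is Doria's, so cooperation needs β ≥ 11/17.

11/17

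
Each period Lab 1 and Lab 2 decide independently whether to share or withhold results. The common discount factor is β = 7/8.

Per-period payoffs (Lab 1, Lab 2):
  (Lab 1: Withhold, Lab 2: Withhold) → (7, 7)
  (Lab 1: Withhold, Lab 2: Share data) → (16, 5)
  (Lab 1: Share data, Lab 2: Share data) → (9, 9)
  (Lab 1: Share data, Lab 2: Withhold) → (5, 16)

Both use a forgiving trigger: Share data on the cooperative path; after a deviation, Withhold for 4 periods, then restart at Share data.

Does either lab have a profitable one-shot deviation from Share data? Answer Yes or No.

Yes

IC: β+…+β^4 ≥ (16−9)/(9−7) = 7/2.
At β = 7/8: partial sum = 2.8967 < 3.5000. Cooperation not sustainable.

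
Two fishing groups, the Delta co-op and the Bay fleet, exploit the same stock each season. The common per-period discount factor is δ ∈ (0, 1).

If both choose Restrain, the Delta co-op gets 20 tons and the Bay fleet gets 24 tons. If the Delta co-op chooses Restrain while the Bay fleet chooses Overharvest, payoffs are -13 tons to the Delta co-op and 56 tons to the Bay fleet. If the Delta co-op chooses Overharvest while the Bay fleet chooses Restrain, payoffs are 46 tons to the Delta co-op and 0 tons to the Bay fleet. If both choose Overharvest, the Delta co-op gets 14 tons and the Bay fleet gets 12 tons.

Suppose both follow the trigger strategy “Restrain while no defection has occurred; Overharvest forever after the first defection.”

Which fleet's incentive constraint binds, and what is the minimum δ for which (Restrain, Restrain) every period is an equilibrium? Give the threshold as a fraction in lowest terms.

the Delta co-op; δ ≥ 13/16

For the Delta co-op: deviation gain 46−20 = 26, per-period punishment loss 20−14 = 6. IC gives δ ≥ 26/32 = 13/16.
For the Bay fleet: gain 32, loss 12 per period, so δ ≥ 32/44 = 8/11.
The tighter constraint is the Delta co-op's, so cooperation needs δ ≥ 13/16.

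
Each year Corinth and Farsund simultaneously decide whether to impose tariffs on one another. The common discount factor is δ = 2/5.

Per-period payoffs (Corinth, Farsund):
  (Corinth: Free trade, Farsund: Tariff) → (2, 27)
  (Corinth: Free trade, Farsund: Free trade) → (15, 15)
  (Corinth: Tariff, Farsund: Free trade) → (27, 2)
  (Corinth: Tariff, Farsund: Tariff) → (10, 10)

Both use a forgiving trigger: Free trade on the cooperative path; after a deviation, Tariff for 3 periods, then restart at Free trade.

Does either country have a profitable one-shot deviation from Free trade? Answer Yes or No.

Yes

Comparing payoff streams over the 4 periods until play realigns: cooperate → 15(1+δ+…+δ^3); deviate → 27 + 10(δ+…+δ^3).
Cooperation is sustained iff (15−10)(δ+…+δ^3) ≥ 27−15.
δ+…+δ^3 = 2/5·(1−(2/5)^3)/(1−2/5) = 0.6240, and (27−15)/(15−10) = 2.4000.
0.6240 < 2.4000, so cooperation is not sustainable.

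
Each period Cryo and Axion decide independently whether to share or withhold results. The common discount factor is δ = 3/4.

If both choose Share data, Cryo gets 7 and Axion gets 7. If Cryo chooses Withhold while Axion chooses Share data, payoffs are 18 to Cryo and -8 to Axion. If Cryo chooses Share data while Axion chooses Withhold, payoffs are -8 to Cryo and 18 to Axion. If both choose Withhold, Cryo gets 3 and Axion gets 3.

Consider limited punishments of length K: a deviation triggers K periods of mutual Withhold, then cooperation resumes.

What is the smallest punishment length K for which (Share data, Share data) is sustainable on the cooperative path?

No profitable deviation requires (7−3)(δ+…+δ^K) ≥ 18−7, i.e. δ+…+δ^K ≥ 11/4 ≈ 2.7500.
With δ = 3/4, the partial sums are K=1: 0.7500, K=2: 1.3125, …, K=7: 2.5995, K=8: 2.6997, K=9: 2.7747.
K = 9 is the first length at which the sum reaches 2.7500.

9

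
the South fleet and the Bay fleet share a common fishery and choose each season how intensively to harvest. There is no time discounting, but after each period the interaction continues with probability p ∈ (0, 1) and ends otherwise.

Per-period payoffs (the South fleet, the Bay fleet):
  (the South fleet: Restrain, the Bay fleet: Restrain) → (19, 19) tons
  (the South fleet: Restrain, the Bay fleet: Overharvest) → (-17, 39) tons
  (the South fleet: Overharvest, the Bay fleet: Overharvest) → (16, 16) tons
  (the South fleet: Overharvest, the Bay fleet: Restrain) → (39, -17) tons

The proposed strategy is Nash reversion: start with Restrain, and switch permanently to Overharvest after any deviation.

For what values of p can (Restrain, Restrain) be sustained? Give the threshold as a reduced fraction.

20/23

Expected cooperation value is 19 + p·19 + p²·19 + … = 19/(1−p); deviation gives 39 + p·16/(1−p).
19 ≥ 39(1−p) + 16p ⇒ 23p ≥ 20 ⇒ p ≥ 20/23.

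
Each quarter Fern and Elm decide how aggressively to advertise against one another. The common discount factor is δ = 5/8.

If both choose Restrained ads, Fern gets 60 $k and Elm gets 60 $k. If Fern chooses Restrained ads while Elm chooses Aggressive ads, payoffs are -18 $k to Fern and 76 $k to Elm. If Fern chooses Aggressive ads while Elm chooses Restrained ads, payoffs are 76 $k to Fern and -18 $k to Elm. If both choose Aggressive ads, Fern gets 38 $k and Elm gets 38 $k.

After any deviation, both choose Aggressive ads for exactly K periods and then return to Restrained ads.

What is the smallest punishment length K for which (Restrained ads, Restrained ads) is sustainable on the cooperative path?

2

No profitable deviation requires (60−38)(δ+…+δ^K) ≥ 76−60, i.e. δ+…+δ^K ≥ 8/11 ≈ 0.7273.
With δ = 5/8, the partial sums are K=1: 0.6250, K=2: 1.0156.
K = 2 is the first length at which the sum reaches 0.7273.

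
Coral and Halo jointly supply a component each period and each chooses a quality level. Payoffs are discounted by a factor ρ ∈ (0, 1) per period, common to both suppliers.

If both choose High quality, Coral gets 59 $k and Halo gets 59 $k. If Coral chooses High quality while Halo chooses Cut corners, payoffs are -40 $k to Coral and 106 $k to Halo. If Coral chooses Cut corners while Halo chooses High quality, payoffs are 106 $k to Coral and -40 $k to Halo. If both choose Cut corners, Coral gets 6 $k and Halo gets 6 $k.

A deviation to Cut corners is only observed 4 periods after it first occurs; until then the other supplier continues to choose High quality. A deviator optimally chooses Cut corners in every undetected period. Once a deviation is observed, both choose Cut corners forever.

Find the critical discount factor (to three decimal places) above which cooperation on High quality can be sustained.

A deviator earns 106 for 4 periods, then 6 forever; cooperating earns 59 forever. Multiplying the IC by (1−ρ):
59 ≥ 106(1−ρ^4) + 6ρ^4, so 100·ρ^4 ≥ 47 and ρ^4 ≥ 47/100.
ρ ≥ (47/100)^(1/4) ≈ 0.828.

0.828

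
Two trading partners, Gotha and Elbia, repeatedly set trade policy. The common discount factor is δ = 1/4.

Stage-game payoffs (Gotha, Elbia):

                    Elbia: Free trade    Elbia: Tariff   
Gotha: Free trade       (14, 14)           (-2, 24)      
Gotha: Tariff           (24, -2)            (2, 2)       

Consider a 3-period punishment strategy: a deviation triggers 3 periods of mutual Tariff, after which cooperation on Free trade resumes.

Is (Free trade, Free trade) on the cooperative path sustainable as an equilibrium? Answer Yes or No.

No

IC: δ+…+δ^3 ≥ (24−14)/(14−2) = 5/6.
At δ = 1/4: partial sum = 0.3281 < 0.8333. Cooperation not sustainable.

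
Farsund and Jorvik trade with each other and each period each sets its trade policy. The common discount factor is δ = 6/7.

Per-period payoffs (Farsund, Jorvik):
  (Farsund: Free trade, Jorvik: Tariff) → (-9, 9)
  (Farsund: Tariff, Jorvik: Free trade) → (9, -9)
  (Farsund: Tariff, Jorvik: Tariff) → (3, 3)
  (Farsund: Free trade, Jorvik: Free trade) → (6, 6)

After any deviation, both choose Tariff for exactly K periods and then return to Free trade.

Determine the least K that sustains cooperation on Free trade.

2

No profitable deviation requires (6−3)(δ+…+δ^K) ≥ 9−6, i.e. δ+…+δ^K ≥ 1 ≈ 1.0000.
With δ = 6/7, the partial sums are K=1: 0.8571, K=2: 1.5918.
K = 2 is the first length at which the sum reaches 1.0000.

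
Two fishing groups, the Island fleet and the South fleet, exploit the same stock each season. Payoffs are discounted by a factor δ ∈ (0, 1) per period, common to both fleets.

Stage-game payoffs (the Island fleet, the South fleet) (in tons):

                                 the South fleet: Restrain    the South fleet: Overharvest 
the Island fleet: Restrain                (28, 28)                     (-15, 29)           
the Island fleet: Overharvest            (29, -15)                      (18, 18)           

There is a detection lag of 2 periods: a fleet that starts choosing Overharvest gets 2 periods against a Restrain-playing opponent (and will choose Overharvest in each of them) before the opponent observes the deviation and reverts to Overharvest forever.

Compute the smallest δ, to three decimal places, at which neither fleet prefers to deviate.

0.302

A deviator earns 29 for 2 periods, then 18 forever; cooperating earns 28 forever. Multiplying the IC by (1−δ):
28 ≥ 29(1−δ^2) + 18δ^2, so 11·δ^2 ≥ 1 and δ^2 ≥ 1/11.
δ ≥ (1/11)^(1/2) ≈ 0.302.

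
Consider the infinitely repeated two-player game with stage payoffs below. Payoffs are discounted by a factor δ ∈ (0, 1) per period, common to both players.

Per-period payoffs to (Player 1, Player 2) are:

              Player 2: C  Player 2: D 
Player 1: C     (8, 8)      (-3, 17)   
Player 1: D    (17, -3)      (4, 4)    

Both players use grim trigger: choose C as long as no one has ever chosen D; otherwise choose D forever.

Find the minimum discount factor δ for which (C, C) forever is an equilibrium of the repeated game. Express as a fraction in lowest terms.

9/13

One-period gain from deviating is 17 − 8 = 9. The loss is 8 − 4 = 4 in every subsequent period, with present value 4·δ/(1−δ).
Deviation is unprofitable when 4·δ/(1−δ) ≥ 9, i.e. δ/(1−δ) ≥ 9/4.
Equivalently δ ≥ 9/(9+4) = 9/13.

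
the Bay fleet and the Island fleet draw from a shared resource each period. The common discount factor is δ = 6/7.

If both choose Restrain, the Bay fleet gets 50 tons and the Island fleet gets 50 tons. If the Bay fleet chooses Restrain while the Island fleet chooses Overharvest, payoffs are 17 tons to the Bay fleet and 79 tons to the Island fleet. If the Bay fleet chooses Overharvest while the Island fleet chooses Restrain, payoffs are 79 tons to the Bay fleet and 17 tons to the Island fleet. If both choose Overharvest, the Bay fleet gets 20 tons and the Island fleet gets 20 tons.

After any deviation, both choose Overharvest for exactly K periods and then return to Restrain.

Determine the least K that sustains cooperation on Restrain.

2

Need Σ_{k=1}^{K} δ^k ≥ (79−50)/(50−20) = 0.9667 at δ = 6/7.
At K = 1 the sum is 0.8571 < 0.9667; at K = 2 it is 1.5918 ≥ 0.9667.
So the minimum punishment length is K = 2.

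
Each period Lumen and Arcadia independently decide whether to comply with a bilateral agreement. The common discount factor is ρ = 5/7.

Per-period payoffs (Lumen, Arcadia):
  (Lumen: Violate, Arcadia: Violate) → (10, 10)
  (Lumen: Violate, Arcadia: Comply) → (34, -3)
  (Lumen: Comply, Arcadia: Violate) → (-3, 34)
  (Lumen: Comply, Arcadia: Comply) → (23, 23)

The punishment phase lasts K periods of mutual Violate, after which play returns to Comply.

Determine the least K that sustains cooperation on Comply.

2

Need Σ_{k=1}^{K} ρ^k ≥ (34−23)/(23−10) = 0.8462 at ρ = 5/7.
At K = 1 the sum is 0.7143 < 0.8462; at K = 2 it is 1.2245 ≥ 0.8462.
So the minimum punishment length is K = 2.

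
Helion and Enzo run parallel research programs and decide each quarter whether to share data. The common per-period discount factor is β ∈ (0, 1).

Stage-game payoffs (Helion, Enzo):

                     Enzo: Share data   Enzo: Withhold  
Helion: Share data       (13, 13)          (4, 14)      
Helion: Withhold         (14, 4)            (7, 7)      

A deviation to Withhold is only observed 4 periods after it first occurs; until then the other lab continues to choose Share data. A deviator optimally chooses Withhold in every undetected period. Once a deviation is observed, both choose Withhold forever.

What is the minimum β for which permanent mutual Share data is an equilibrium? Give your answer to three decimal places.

0.615

Deviating for the 4 undetected periods gains 14−13 = 1 per period over cooperation, then loses 13−7 = 6 per period forever once punishment starts.
Gain: 1(1 + β + … + β^3); loss: 6·β^4/(1−β).
No profitable deviation ⇔ 1(1−β^4) ≤ 6·β^4, i.e. β^4 ≥ 1/(1+6) = 1/7.
Hence β ≥ (1/7)^(1/4) ≈ 0.615.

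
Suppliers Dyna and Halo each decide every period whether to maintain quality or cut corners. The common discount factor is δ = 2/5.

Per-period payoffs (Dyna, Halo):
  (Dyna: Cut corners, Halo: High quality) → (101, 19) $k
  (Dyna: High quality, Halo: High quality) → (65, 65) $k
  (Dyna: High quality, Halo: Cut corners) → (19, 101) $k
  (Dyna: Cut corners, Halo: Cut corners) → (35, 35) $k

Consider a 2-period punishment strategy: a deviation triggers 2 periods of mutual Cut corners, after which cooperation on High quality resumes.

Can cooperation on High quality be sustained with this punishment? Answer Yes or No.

No

IC: δ+…+δ^2 ≥ (101−65)/(65−35) = 6/5.
At δ = 2/5: partial sum = 0.5600 < 1.2000. Cooperation not sustainable.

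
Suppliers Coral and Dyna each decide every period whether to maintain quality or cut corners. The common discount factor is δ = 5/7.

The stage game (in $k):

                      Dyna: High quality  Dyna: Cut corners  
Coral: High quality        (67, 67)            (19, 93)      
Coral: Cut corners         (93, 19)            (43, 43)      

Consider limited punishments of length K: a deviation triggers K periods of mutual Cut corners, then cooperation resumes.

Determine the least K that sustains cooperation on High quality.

IC: δ(1−δ^K)/(1−δ) ≥ (93−67)/(67−43) = 13/12.
With δ = 5/7: need 1 − δ^K ≥ 13/12·(1−5/7)/(5/7), i.e. δ^K ≤ 0.5667.
Since (5/7)^1 = 0.7143 and (5/7)^2 = 0.5102, the smallest such K is 2.

2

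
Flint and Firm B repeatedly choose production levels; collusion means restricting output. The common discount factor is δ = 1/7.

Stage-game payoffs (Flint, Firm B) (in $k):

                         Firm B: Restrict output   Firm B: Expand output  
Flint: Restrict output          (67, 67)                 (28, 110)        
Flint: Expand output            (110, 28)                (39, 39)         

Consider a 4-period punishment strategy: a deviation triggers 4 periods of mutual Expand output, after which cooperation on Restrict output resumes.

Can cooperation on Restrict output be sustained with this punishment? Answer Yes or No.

IC: δ+…+δ^4 ≥ (110−67)/(67−39) = 43/28.
At δ = 1/7: partial sum = 0.1666 < 1.5357. Cooperation not sustainable.

No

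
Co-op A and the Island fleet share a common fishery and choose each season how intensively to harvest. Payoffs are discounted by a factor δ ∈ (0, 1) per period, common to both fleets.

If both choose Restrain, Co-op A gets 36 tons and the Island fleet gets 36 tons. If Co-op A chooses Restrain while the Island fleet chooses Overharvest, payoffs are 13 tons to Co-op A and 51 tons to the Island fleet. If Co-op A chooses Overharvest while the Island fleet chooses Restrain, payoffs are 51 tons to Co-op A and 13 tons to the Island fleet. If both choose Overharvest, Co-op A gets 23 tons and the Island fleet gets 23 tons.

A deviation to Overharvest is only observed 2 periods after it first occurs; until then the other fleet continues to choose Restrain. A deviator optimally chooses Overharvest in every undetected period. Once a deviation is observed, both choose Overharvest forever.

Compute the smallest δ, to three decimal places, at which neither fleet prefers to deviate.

The best deviation is to choose Overharvest for all 2 undetected periods, earning 51 each, then 23 forever once detected.
Deviation value: 51(1−δ^2)/(1−δ) + 23δ^2/(1−δ); cooperation value: 36/(1−δ).
IC: 36 ≥ 51(1−δ^2) + 23δ^2 = 51 − 28δ^2.
So δ^2 ≥ 15/28, giving δ ≥ (15/28)^(1/2) ≈ 0.732.

0.732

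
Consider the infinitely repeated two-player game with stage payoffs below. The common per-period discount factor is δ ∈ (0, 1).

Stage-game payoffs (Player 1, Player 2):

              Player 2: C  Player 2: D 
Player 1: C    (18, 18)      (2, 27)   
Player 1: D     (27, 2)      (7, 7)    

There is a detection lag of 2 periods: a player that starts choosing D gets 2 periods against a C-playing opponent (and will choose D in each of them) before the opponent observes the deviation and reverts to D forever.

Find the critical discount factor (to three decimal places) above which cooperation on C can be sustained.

The best deviation is to choose D for all 2 undetected periods, earning 27 each, then 7 forever once detected.
Deviation value: 27(1−δ^2)/(1−δ) + 7δ^2/(1−δ); cooperation value: 18/(1−δ).
IC: 18 ≥ 27(1−δ^2) + 7δ^2 = 27 − 20δ^2.
So δ^2 ≥ 9/20, giving δ ≥ (9/20)^(1/2) ≈ 0.671.

0.671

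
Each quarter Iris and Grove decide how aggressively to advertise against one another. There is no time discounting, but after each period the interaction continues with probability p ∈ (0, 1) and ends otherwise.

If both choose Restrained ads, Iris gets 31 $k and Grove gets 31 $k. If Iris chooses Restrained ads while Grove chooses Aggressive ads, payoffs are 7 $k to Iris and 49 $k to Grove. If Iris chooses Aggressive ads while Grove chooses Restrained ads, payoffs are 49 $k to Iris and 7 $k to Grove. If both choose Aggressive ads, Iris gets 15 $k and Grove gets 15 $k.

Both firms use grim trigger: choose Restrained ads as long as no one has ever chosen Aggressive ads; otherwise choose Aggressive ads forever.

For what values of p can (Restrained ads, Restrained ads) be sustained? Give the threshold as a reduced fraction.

9/17

Expected cooperation value is 31 + p·31 + p²·31 + … = 31/(1−p); deviation gives 49 + p·15/(1−p).
31 ≥ 49(1−p) + 15p ⇒ 34p ≥ 18 ⇒ p ≥ 18/34 = 9/17.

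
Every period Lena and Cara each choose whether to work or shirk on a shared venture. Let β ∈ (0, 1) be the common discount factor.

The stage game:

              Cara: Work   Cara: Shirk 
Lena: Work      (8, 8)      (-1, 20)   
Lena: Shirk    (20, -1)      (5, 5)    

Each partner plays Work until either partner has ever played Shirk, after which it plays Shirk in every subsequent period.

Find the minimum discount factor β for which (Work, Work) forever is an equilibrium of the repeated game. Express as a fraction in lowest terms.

4/5

Cooperation forever yields 8 each period: 8/(1−β).
Deviating yields 20 once, then 5 forever: 20 + 5β/(1−β).
No profitable deviation requires 8/(1−β) ≥ 20 + 5β/(1−β).
Multiplying by (1−β): 8 ≥ 20(1−β) + 5β = 20 − 15β.
So 15β ≥ 12, i.e. β ≥ 12/15 = 4/5.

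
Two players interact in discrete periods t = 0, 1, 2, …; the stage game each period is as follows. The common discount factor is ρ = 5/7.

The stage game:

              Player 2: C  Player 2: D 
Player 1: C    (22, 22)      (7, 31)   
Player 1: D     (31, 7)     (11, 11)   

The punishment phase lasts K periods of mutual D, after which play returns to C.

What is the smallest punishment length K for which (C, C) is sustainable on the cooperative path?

No profitable deviation requires (22−11)(ρ+…+ρ^K) ≥ 31−22, i.e. ρ+…+ρ^K ≥ 9/11 ≈ 0.8182.
With ρ = 5/7, the partial sums are K=1: 0.7143, K=2: 1.2245.
K = 2 is the first length at which the sum reaches 0.8182.

2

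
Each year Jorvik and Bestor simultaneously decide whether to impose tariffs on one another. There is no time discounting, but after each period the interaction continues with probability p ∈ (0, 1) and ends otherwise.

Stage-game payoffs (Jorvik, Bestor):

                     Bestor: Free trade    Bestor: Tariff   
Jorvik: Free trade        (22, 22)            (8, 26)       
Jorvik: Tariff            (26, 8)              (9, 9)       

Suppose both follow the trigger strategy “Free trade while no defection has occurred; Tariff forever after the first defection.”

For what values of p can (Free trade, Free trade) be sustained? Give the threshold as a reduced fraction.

With no time discounting, the continuation probability p plays the role of the discount factor.
Grim-trigger IC: 22/(1−p) ≥ 26 + 9p/(1−p) ⇒ p ≥ (26−22)/(26−9) = 4/17.

4/17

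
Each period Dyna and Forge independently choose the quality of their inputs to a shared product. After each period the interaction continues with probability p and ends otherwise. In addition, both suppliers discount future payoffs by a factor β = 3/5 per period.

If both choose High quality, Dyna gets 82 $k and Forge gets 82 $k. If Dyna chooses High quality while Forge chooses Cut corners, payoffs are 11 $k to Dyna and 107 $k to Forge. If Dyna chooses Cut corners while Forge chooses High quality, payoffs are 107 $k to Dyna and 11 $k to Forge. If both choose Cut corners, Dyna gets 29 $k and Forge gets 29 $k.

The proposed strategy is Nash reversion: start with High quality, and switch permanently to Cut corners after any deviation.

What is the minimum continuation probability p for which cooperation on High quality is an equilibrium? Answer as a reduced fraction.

Expected continuation weight on next period's payoff is β·p = 3/5·p, which plays the role of the discount factor.
Cooperation requires 3/5·p ≥ (107−82)/(107−29) = 25/78, hence p ≥ 125/234.

125/234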